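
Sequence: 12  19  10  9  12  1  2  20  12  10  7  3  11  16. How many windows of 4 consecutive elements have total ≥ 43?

(12, 19, 10, 9) → sum 50  ≥ 43 ✓
(19, 10, 9, 12) → sum 50  ≥ 43 ✓
(10, 9, 12, 1) → sum 32
(9, 12, 1, 2) → sum 24
(12, 1, 2, 20) → sum 35
(1, 2, 20, 12) → sum 35
(2, 20, 12, 10) → sum 44  ≥ 43 ✓
(20, 12, 10, 7) → sum 49  ≥ 43 ✓
(12, 10, 7, 3) → sum 32
(10, 7, 3, 11) → sum 31
(7, 3, 11, 16) → sum 37
4 windows satisfy the condition.

4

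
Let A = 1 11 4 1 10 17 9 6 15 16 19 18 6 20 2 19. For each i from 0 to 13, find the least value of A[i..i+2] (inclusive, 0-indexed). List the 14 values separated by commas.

1, 1, 1, 1, 9, 6, 6, 6, 15, 16, 6, 6, 2, 2

[1, 11, 4] → min 1
[11, 4, 1] → min 1
[4, 1, 10] → min 1
[1, 10, 17] → min 1
[10, 17, 9] → min 9
[17, 9, 6] → min 6
[9, 6, 15] → min 6
[6, 15, 16] → min 6
[15, 16, 19] → min 15
[16, 19, 18] → min 16
[19, 18, 6] → min 6
[18, 6, 20] → min 6
[6, 20, 2] → min 2
[20, 2, 19] → min 2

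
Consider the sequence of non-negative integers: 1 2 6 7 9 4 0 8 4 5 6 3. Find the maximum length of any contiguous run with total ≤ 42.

Extend to the right; shrink from the left whenever the sum exceeds 42:
add 1: [1] sum 1, len 1
add 2: [1, 2] sum 3, len 2
add 6: [1, 2, 6] sum 9, len 3
add 7: [1, 2, 6, 7] sum 16, len 4
add 9: [1, 2, 6, 7, 9] sum 25, len 5
add 4: [1, 2, 6, 7, 9, 4] sum 29, len 6
add 0: [1, 2, 6, 7, 9, 4, 0] sum 29, len 7
add 8: [1, 2, 6, 7, 9, 4, 0, 8] sum 37, len 8
add 4: [1, 2, 6, 7, 9, 4, 0, 8, 4] sum 41, len 9
add 5: [7, 9, 4, 0, 8, 4, 5] sum 37, len 7
add 6: [9, 4, 0, 8, 4, 5, 6] sum 36, len 7
add 3: [9, 4, 0, 8, 4, 5, 6, 3] sum 39, len 8
Longest length seen: 9.

9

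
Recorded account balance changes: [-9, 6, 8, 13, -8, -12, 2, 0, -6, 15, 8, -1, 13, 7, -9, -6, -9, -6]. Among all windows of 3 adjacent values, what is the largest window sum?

(-9, 6, 8) → sum 5
(6, 8, 13) → sum 27
(8, 13, -8) → sum 13
(13, -8, -12) → sum -7
(-8, -12, 2) → sum -18
(-12, 2, 0) → sum -10
(2, 0, -6) → sum -4
(0, -6, 15) → sum 9
(-6, 15, 8) → sum 17
(15, 8, -1) → sum 22
(8, -1, 13) → sum 20
(-1, 13, 7) → sum 19
(13, 7, -9) → sum 11
(7, -9, -6) → sum -8
(-9, -6, -9) → sum -24
(-6, -9, -6) → sum -21
Largest of these is 27.

27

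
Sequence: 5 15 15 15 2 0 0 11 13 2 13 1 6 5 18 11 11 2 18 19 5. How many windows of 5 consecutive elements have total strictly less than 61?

16

5 15 15 15 2 → sum 52  < 61 ✓
15 15 15 2 0 → sum 47  < 61 ✓
15 15 2 0 0 → sum 32  < 61 ✓
15 2 0 0 11 → sum 28  < 61 ✓
2 0 0 11 13 → sum 26  < 61 ✓
0 0 11 13 2 → sum 26  < 61 ✓
0 11 13 2 13 → sum 39  < 61 ✓
11 13 2 13 1 → sum 40  < 61 ✓
13 2 13 1 6 → sum 35  < 61 ✓
2 13 1 6 5 → sum 27  < 61 ✓
13 1 6 5 18 → sum 43  < 61 ✓
1 6 5 18 11 → sum 41  < 61 ✓
6 5 18 11 11 → sum 51  < 61 ✓
5 18 11 11 2 → sum 47  < 61 ✓
18 11 11 2 18 → sum 60  < 61 ✓
11 11 2 18 19 → sum 61
11 2 18 19 5 → sum 55  < 61 ✓
16 windows satisfy the condition.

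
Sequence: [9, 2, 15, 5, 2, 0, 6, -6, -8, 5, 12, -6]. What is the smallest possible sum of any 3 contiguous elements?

-9

[9, 2, 15] → sum 26
[2, 15, 5] → sum 22
[15, 5, 2] → sum 22
[5, 2, 0] → sum 7
[2, 0, 6] → sum 8
[0, 6, -6] → sum 0
[6, -6, -8] → sum -8
[-6, -8, 5] → sum -9
[-8, 5, 12] → sum 9
[5, 12, -6] → sum 11
Smallest of these is -9.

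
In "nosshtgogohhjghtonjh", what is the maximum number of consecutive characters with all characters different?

6

add n: [n] len 1
add o: [n, o] len 2
add s: [n, o, s] len 3
add s (repeat s, move left end past it): [s] len 1
add h: [s, h] len 2
add t: [s, h, t] len 3
add g: [s, h, t, g] len 4
add o: [s, h, t, g, o] len 5
add g (repeat g, move left end past it): [o, g] len 2
add o (repeat o, move left end past it): [g, o] len 2
add h: [g, o, h] len 3
add h (repeat h, move left end past it): [h] len 1
add j: [h, j] len 2
add g: [h, j, g] len 3
add h (repeat h, move left end past it): [j, g, h] len 3
add t: [j, g, h, t] len 4
add o: [j, g, h, t, o] len 5
add n: [j, g, h, t, o, n] len 6
add j (repeat j, move left end past it): [g, h, t, o, n, j] len 6
add h (repeat h, move left end past it): [t, o, n, j, h] len 5
Longest all-distinct length: 6.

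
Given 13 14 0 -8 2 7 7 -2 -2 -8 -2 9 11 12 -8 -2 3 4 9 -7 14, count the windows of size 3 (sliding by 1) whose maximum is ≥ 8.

13 14 0 → max 14  ≥ 8 ✓
14 0 -8 → max 14  ≥ 8 ✓
0 -8 2 → max 2
-8 2 7 → max 7
2 7 7 → max 7
7 7 -2 → max 7
7 -2 -2 → max 7
-2 -2 -8 → max -2
-2 -8 -2 → max -2
-8 -2 9 → max 9  ≥ 8 ✓
-2 9 11 → max 11  ≥ 8 ✓
9 11 12 → max 12  ≥ 8 ✓
11 12 -8 → max 12  ≥ 8 ✓
12 -8 -2 → max 12  ≥ 8 ✓
-8 -2 3 → max 3
-2 3 4 → max 4
3 4 9 → max 9  ≥ 8 ✓
4 9 -7 → max 9  ≥ 8 ✓
9 -7 14 → max 14  ≥ 8 ✓
10 windows satisfy the condition.

10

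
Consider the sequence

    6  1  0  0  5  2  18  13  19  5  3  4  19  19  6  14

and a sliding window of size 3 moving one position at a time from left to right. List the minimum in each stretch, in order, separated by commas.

Sliding a size-3 window across the 16 values:
6 1 0 → min 0
1 0 0 → min 0
0 0 5 → min 0
0 5 2 → min 0
5 2 18 → min 2
2 18 13 → min 2
18 13 19 → min 13
13 19 5 → min 5
19 5 3 → min 3
5 3 4 → min 3
3 4 19 → min 3
4 19 19 → min 4
19 19 6 → min 6
19 6 14 → min 6

0, 0, 0, 0, 2, 2, 13, 5, 3, 3, 3, 4, 6, 6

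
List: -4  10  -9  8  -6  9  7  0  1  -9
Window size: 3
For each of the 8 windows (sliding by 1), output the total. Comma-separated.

(-4, 10, -9) → sum -3
(10, -9, 8) → sum 9
(-9, 8, -6) → sum -7
(8, -6, 9) → sum 11
(-6, 9, 7) → sum 10
(9, 7, 0) → sum 16
(7, 0, 1) → sum 8
(0, 1, -9) → sum -8

-3, 9, -7, 11, 10, 16, 8, -8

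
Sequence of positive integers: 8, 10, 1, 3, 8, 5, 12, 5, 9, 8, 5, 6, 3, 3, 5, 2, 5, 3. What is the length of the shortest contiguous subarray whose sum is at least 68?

10

add 8: running sum 8 < 68
add 10: running sum 18 < 68
add 1: running sum 19 < 68
add 3: running sum 22 < 68
add 8: running sum 30 < 68
add 5: running sum 35 < 68
add 12: running sum 47 < 68
add 5: running sum 52 < 68
add 9: running sum 61 < 68
add 8: shortest ending here [8, 10, 1, 3, 8, 5, 12, 5, 9, 8] sum 69, len 10
add 5: shortest ending here [8, 10, 1, 3, 8, 5, 12, 5, 9, 8, 5] sum 74, len 11
add 6: shortest ending here [10, 1, 3, 8, 5, 12, 5, 9, 8, 5, 6] sum 72, len 11
add 3: shortest ending here [10, 1, 3, 8, 5, 12, 5, 9, 8, 5, 6, 3] sum 75, len 12
add 3: shortest ending here [1, 3, 8, 5, 12, 5, 9, 8, 5, 6, 3, 3] sum 68, len 12
add 5: shortest ending here [8, 5, 12, 5, 9, 8, 5, 6, 3, 3, 5] sum 69, len 11
add 2: shortest ending here [8, 5, 12, 5, 9, 8, 5, 6, 3, 3, 5, 2] sum 71, len 12
add 5: shortest ending here [5, 12, 5, 9, 8, 5, 6, 3, 3, 5, 2, 5] sum 68, len 12
add 3: shortest ending here [5, 12, 5, 9, 8, 5, 6, 3, 3, 5, 2, 5, 3] sum 71, len 13
Shortest qualifying length: 10.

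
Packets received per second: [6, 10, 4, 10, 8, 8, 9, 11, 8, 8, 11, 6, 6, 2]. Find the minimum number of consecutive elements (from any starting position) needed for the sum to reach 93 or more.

11

add 6: running sum 6 < 93
add 10: running sum 16 < 93
add 4: running sum 20 < 93
add 10: running sum 30 < 93
add 8: running sum 38 < 93
add 8: running sum 46 < 93
add 9: running sum 55 < 93
add 11: running sum 66 < 93
add 8: running sum 74 < 93
add 8: running sum 82 < 93
end 10: [6, 10, 4, 10, 8, 8, 9, 11, 8, 8, 11] sum 93, len 11
end 11: [10, 4, 10, 8, 8, 9, 11, 8, 8, 11, 6] sum 93, len 11
end 12: [10, 4, 10, 8, 8, 9, 11, 8, 8, 11, 6, 6] sum 99, len 12
end 13: [10, 4, 10, 8, 8, 9, 11, 8, 8, 11, 6, 6, 2] sum 101, len 13
Shortest qualifying length: 11.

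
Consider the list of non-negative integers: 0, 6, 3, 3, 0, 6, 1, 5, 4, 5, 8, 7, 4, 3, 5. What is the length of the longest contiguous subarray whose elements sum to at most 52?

add 0: [0] sum 0, len 1
add 6: [0, 6] sum 6, len 2
add 3: [0, 6, 3] sum 9, len 3
add 3: [0, 6, 3, 3] sum 12, len 4
add 0: [0, 6, 3, 3, 0] sum 12, len 5
add 6: [0, 6, 3, 3, 0, 6] sum 18, len 6
add 1: [0, 6, 3, 3, 0, 6, 1] sum 19, len 7
add 5: [0, 6, 3, 3, 0, 6, 1, 5] sum 24, len 8
add 4: [0, 6, 3, 3, 0, 6, 1, 5, 4] sum 28, len 9
add 5: [0, 6, 3, 3, 0, 6, 1, 5, 4, 5] sum 33, len 10
add 8: [0, 6, 3, 3, 0, 6, 1, 5, 4, 5, 8] sum 41, len 11
add 7: [0, 6, 3, 3, 0, 6, 1, 5, 4, 5, 8, 7] sum 48, len 12
add 4: [0, 6, 3, 3, 0, 6, 1, 5, 4, 5, 8, 7, 4] sum 52, len 13
add 3: [3, 3, 0, 6, 1, 5, 4, 5, 8, 7, 4, 3] sum 49, len 12
add 5: [3, 0, 6, 1, 5, 4, 5, 8, 7, 4, 3, 5] sum 51, len 12
Longest length seen: 13.

13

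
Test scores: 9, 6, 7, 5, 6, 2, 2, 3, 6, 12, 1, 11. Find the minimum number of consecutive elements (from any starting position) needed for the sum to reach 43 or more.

8

Extend right; whenever the sum reaches 43, record the length and shrink from the left:
add 9: running sum 9 < 43
add 6: running sum 15 < 43
add 7: running sum 22 < 43
add 5: running sum 27 < 43
add 6: running sum 33 < 43
add 2: running sum 35 < 43
add 2: running sum 37 < 43
add 3: running sum 40 < 43
end 8: [9, 6, 7, 5, 6, 2, 2, 3, 6] sum 46, len 9
end 9: [7, 5, 6, 2, 2, 3, 6, 12] sum 43, len 8
end 10: [7, 5, 6, 2, 2, 3, 6, 12, 1] sum 44, len 9
end 11: [6, 2, 2, 3, 6, 12, 1, 11] sum 43, len 8
Shortest qualifying length: 8.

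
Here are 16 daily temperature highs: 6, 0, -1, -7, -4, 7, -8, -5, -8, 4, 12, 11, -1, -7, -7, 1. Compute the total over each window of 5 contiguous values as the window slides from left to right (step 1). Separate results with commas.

-6, -5, -13, -17, -18, -10, -5, 14, 18, 19, 8, -3

[6, 0, -1, -7, -4] → sum -6
[0, -1, -7, -4, 7] → sum -5
[-1, -7, -4, 7, -8] → sum -13
[-7, -4, 7, -8, -5] → sum -17
[-4, 7, -8, -5, -8] → sum -18
[7, -8, -5, -8, 4] → sum -10
[-8, -5, -8, 4, 12] → sum -5
[-5, -8, 4, 12, 11] → sum 14
[-8, 4, 12, 11, -1] → sum 18
[4, 12, 11, -1, -7] → sum 19
[12, 11, -1, -7, -7] → sum 8
[11, -1, -7, -7, 1] → sum -3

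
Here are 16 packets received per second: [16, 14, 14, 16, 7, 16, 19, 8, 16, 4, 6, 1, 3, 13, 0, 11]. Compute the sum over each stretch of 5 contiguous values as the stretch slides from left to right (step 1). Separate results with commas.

67, 67, 72, 66, 66, 63, 53, 35, 30, 27, 23, 28

(16, 14, 14, 16, 7) → sum 67
(14, 14, 16, 7, 16) → sum 67
(14, 16, 7, 16, 19) → sum 72
(16, 7, 16, 19, 8) → sum 66
(7, 16, 19, 8, 16) → sum 66
(16, 19, 8, 16, 4) → sum 63
(19, 8, 16, 4, 6) → sum 53
(8, 16, 4, 6, 1) → sum 35
(16, 4, 6, 1, 3) → sum 30
(4, 6, 1, 3, 13) → sum 27
(6, 1, 3, 13, 0) → sum 23
(1, 3, 13, 0, 11) → sum 28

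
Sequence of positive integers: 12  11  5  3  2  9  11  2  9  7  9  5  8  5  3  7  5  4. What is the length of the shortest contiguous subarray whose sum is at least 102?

16

Extend right; whenever the sum reaches 102, record the length and shrink from the left:
add 12: running sum 12 < 102
add 11: running sum 23 < 102
add 5: running sum 28 < 102
add 3: running sum 31 < 102
add 2: running sum 33 < 102
add 9: running sum 42 < 102
add 11: running sum 53 < 102
add 2: running sum 55 < 102
add 9: running sum 64 < 102
add 7: running sum 71 < 102
add 9: running sum 80 < 102
add 5: running sum 85 < 102
add 8: running sum 93 < 102
add 5: running sum 98 < 102
add 3: running sum 101 < 102
add 7: shortest ending here [12, 11, 5, 3, 2, 9, 11, 2, 9, 7, 9, 5, 8, 5, 3, 7] sum 108, len 16
add 5: shortest ending here [12, 11, 5, 3, 2, 9, 11, 2, 9, 7, 9, 5, 8, 5, 3, 7, 5] sum 113, len 17
add 4: shortest ending here [11, 5, 3, 2, 9, 11, 2, 9, 7, 9, 5, 8, 5, 3, 7, 5, 4] sum 105, len 17
Shortest qualifying length: 16.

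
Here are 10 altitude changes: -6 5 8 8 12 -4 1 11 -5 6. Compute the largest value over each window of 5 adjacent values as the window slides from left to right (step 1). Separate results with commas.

12, 12, 12, 12, 12, 11

Sliding a size-5 window across the 10 values:
(-6, 5, 8, 8, 12) → max 12
(5, 8, 8, 12, -4) → max 12
(8, 8, 12, -4, 1) → max 12
(8, 12, -4, 1, 11) → max 12
(12, -4, 1, 11, -5) → max 12
(-4, 1, 11, -5, 6) → max 11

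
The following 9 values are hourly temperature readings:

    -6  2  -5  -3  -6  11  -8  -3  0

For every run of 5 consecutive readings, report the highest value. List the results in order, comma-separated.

Sliding a size-5 window across the 9 values:
[-6, 2, -5, -3, -6] → max 2
[2, -5, -3, -6, 11] → max 11
[-5, -3, -6, 11, -8] → max 11
[-3, -6, 11, -8, -3] → max 11
[-6, 11, -8, -3, 0] → max 11

2, 11, 11, 11, 11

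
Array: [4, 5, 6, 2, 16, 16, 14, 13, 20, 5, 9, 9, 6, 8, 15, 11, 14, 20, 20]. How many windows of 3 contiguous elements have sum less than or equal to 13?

1

4 5 6 → sum 15
5 6 2 → sum 13  ≤ 13 ✓
6 2 16 → sum 24
2 16 16 → sum 34
16 16 14 → sum 46
16 14 13 → sum 43
14 13 20 → sum 47
13 20 5 → sum 38
20 5 9 → sum 34
5 9 9 → sum 23
9 9 6 → sum 24
9 6 8 → sum 23
6 8 15 → sum 29
8 15 11 → sum 34
15 11 14 → sum 40
11 14 20 → sum 45
14 20 20 → sum 54
1 window satisfy the condition.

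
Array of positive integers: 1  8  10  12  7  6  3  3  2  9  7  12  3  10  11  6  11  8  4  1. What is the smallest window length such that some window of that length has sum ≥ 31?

Extend right; whenever the sum reaches 31, record the length and shrink from the left:
add 1: running sum 1 < 31
add 8: running sum 9 < 31
add 10: running sum 19 < 31
end 3: [1, 8, 10, 12] sum 31, len 4
end 4: [8, 10, 12, 7] sum 37, len 4
end 5: [10, 12, 7, 6] sum 35, len 4
end 6: [10, 12, 7, 6, 3] sum 38, len 5
end 7: [12, 7, 6, 3, 3] sum 31, len 5
end 8: [12, 7, 6, 3, 3, 2] sum 33, len 6
end 9: [12, 7, 6, 3, 3, 2, 9] sum 42, len 7
end 10: [7, 6, 3, 3, 2, 9, 7] sum 37, len 7
end 11: [3, 2, 9, 7, 12] sum 33, len 5
end 12: [9, 7, 12, 3] sum 31, len 4
end 13: [7, 12, 3, 10] sum 32, len 4
end 14: [12, 3, 10, 11] sum 36, len 4
end 15: [12, 3, 10, 11, 6] sum 42, len 5
end 16: [10, 11, 6, 11] sum 38, len 4
end 17: [11, 6, 11, 8] sum 36, len 4
end 18: [11, 6, 11, 8, 4] sum 40, len 5
end 19: [11, 6, 11, 8, 4, 1] sum 41, len 6
Shortest qualifying length: 4.

4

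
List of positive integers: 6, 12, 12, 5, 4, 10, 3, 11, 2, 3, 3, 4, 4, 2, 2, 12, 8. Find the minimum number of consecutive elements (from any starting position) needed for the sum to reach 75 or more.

add 6: running sum 6 < 75
add 12: running sum 18 < 75
add 12: running sum 30 < 75
add 5: running sum 35 < 75
add 4: running sum 39 < 75
add 10: running sum 49 < 75
add 3: running sum 52 < 75
add 11: running sum 63 < 75
add 2: running sum 65 < 75
add 3: running sum 68 < 75
add 3: running sum 71 < 75
end 11: [6, 12, 12, 5, 4, 10, 3, 11, 2, 3, 3, 4] sum 75, len 12
end 12: [6, 12, 12, 5, 4, 10, 3, 11, 2, 3, 3, 4, 4] sum 79, len 13
end 13: [12, 12, 5, 4, 10, 3, 11, 2, 3, 3, 4, 4, 2] sum 75, len 13
end 14: [12, 12, 5, 4, 10, 3, 11, 2, 3, 3, 4, 4, 2, 2] sum 77, len 14
end 15: [12, 5, 4, 10, 3, 11, 2, 3, 3, 4, 4, 2, 2, 12] sum 77, len 14
end 16: [12, 5, 4, 10, 3, 11, 2, 3, 3, 4, 4, 2, 2, 12, 8] sum 85, len 15
Shortest qualifying length: 12.

12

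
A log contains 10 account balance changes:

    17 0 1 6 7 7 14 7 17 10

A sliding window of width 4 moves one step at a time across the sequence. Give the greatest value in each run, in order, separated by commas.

17 0 1 6 → max 17
0 1 6 7 → max 7
1 6 7 7 → max 7
6 7 7 14 → max 14
7 7 14 7 → max 14
7 14 7 17 → max 17
14 7 17 10 → max 17

17, 7, 7, 14, 14, 17, 17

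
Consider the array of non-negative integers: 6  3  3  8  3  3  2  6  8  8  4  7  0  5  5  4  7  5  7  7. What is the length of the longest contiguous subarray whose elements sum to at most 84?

17

→ 6: sum 6, len 1
→ 3: sum 9, len 2
→ 3: sum 12, len 3
→ 8: sum 20, len 4
→ 3: sum 23, len 5
→ 3: sum 26, len 6
→ 2: sum 28, len 7
→ 6: sum 34, len 8
→ 8: sum 42, len 9
→ 8: sum 50, len 10
→ 4: sum 54, len 11
→ 7: sum 61, len 12
→ 0: sum 61, len 13
→ 5: sum 66, len 14
→ 5: sum 71, len 15
→ 4: sum 75, len 16
→ 7: sum 82, len 17
→ 5 (dropped 6): sum 81, len 17
→ 7 (dropped 3, 3): sum 82, len 16
→ 7 (dropped 8): sum 81, len 16
Longest length seen: 17.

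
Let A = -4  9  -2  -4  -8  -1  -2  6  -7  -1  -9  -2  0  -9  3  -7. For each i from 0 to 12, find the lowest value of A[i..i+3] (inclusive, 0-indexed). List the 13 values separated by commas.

Sliding a size-4 window across the 16 values:
-4 9 -2 -4 → min -4
9 -2 -4 -8 → min -8
-2 -4 -8 -1 → min -8
-4 -8 -1 -2 → min -8
-8 -1 -2 6 → min -8
-1 -2 6 -7 → min -7
-2 6 -7 -1 → min -7
6 -7 -1 -9 → min -9
-7 -1 -9 -2 → min -9
-1 -9 -2 0 → min -9
-9 -2 0 -9 → min -9
-2 0 -9 3 → min -9
0 -9 3 -7 → min -9

-4, -8, -8, -8, -8, -7, -7, -9, -9, -9, -9, -9, -9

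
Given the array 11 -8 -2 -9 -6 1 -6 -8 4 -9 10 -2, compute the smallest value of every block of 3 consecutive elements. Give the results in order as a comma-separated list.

-8, -9, -9, -9, -6, -8, -8, -9, -9, -9

[11, -8, -2] → min -8
[-8, -2, -9] → min -9
[-2, -9, -6] → min -9
[-9, -6, 1] → min -9
[-6, 1, -6] → min -6
[1, -6, -8] → min -8
[-6, -8, 4] → min -8
[-8, 4, -9] → min -9
[4, -9, 10] → min -9
[-9, 10, -2] → min -9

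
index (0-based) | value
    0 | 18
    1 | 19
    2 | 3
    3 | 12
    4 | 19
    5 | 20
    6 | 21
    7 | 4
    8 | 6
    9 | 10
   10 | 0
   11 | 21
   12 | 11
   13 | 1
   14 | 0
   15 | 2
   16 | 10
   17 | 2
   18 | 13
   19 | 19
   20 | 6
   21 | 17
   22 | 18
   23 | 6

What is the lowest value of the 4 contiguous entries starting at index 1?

Elements at indices 1..4: 19, 3, 12, 19
min(19, 3, 12, 19) = 3

3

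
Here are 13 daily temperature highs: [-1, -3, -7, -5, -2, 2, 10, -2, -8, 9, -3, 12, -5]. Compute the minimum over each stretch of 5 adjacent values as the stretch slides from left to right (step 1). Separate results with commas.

-7, -7, -7, -5, -8, -8, -8, -8, -8

[-1, -3, -7, -5, -2] → min -7
[-3, -7, -5, -2, 2] → min -7
[-7, -5, -2, 2, 10] → min -7
[-5, -2, 2, 10, -2] → min -5
[-2, 2, 10, -2, -8] → min -8
[2, 10, -2, -8, 9] → min -8
[10, -2, -8, 9, -3] → min -8
[-2, -8, 9, -3, 12] → min -8
[-8, 9, -3, 12, -5] → min -8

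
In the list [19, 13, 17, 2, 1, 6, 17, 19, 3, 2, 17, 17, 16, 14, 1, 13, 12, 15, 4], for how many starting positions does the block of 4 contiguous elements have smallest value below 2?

8

19 13 17 2 → min 2
13 17 2 1 → min 1  < 2 ✓
17 2 1 6 → min 1  < 2 ✓
2 1 6 17 → min 1  < 2 ✓
1 6 17 19 → min 1  < 2 ✓
6 17 19 3 → min 3
17 19 3 2 → min 2
19 3 2 17 → min 2
3 2 17 17 → min 2
2 17 17 16 → min 2
17 17 16 14 → min 14
17 16 14 1 → min 1  < 2 ✓
16 14 1 13 → min 1  < 2 ✓
14 1 13 12 → min 1  < 2 ✓
1 13 12 15 → min 1  < 2 ✓
13 12 15 4 → min 4
8 windows satisfy the condition.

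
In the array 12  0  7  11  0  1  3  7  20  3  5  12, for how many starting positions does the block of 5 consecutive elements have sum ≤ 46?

12 0 7 11 0 → sum 30  ≤ 46 ✓
0 7 11 0 1 → sum 19  ≤ 46 ✓
7 11 0 1 3 → sum 22  ≤ 46 ✓
11 0 1 3 7 → sum 22  ≤ 46 ✓
0 1 3 7 20 → sum 31  ≤ 46 ✓
1 3 7 20 3 → sum 34  ≤ 46 ✓
3 7 20 3 5 → sum 38  ≤ 46 ✓
7 20 3 5 12 → sum 47
7 windows satisfy the condition.

7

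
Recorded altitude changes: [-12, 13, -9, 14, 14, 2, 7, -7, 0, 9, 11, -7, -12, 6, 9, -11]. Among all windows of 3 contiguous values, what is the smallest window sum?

[-12, 13, -9] → sum -8
[13, -9, 14] → sum 18
[-9, 14, 14] → sum 19
[14, 14, 2] → sum 30
[14, 2, 7] → sum 23
[2, 7, -7] → sum 2
[7, -7, 0] → sum 0
[-7, 0, 9] → sum 2
[0, 9, 11] → sum 20
[9, 11, -7] → sum 13
[11, -7, -12] → sum -8
[-7, -12, 6] → sum -13
[-12, 6, 9] → sum 3
[6, 9, -11] → sum 4
Smallest of these is -13.

-13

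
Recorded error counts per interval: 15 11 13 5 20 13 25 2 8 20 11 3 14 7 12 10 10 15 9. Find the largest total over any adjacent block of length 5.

15 11 13 5 20 → sum 64
11 13 5 20 13 → sum 62
13 5 20 13 25 → sum 76
5 20 13 25 2 → sum 65
20 13 25 2 8 → sum 68
13 25 2 8 20 → sum 68
25 2 8 20 11 → sum 66
2 8 20 11 3 → sum 44
8 20 11 3 14 → sum 56
20 11 3 14 7 → sum 55
11 3 14 7 12 → sum 47
3 14 7 12 10 → sum 46
14 7 12 10 10 → sum 53
7 12 10 10 15 → sum 54
12 10 10 15 9 → sum 56
Largest of these is 76.

76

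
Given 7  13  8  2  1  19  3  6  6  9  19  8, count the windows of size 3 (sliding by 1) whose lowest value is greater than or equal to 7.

2

[7, 13, 8] → min 7  ≥ 7 ✓
[13, 8, 2] → min 2
[8, 2, 1] → min 1
[2, 1, 19] → min 1
[1, 19, 3] → min 1
[19, 3, 6] → min 3
[3, 6, 6] → min 3
[6, 6, 9] → min 6
[6, 9, 19] → min 6
[9, 19, 8] → min 8  ≥ 7 ✓
2 windows satisfy the condition.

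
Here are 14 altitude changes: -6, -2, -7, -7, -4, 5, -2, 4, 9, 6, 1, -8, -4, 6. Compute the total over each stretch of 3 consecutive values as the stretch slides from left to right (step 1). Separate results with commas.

-15, -16, -18, -6, -1, 7, 11, 19, 16, -1, -11, -6

[-6, -2, -7] → sum -15
[-2, -7, -7] → sum -16
[-7, -7, -4] → sum -18
[-7, -4, 5] → sum -6
[-4, 5, -2] → sum -1
[5, -2, 4] → sum 7
[-2, 4, 9] → sum 11
[4, 9, 6] → sum 19
[9, 6, 1] → sum 16
[6, 1, -8] → sum -1
[1, -8, -4] → sum -11
[-8, -4, 6] → sum -6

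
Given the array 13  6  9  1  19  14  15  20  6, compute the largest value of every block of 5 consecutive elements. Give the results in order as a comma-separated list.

19, 19, 19, 20, 20

13 6 9 1 19 → max 19
6 9 1 19 14 → max 19
9 1 19 14 15 → max 19
1 19 14 15 20 → max 20
19 14 15 20 6 → max 20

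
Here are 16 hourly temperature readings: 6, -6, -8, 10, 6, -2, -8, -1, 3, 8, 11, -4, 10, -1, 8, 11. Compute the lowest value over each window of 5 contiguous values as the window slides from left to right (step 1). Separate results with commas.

-8, -8, -8, -8, -8, -8, -8, -4, -4, -4, -4, -4

(6, -6, -8, 10, 6) → min -8
(-6, -8, 10, 6, -2) → min -8
(-8, 10, 6, -2, -8) → min -8
(10, 6, -2, -8, -1) → min -8
(6, -2, -8, -1, 3) → min -8
(-2, -8, -1, 3, 8) → min -8
(-8, -1, 3, 8, 11) → min -8
(-1, 3, 8, 11, -4) → min -4
(3, 8, 11, -4, 10) → min -4
(8, 11, -4, 10, -1) → min -4
(11, -4, 10, -1, 8) → min -4
(-4, 10, -1, 8, 11) → min -4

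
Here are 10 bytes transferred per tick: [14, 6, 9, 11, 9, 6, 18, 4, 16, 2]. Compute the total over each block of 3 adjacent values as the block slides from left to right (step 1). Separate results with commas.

(14, 6, 9) → sum 29
(6, 9, 11) → sum 26
(9, 11, 9) → sum 29
(11, 9, 6) → sum 26
(9, 6, 18) → sum 33
(6, 18, 4) → sum 28
(18, 4, 16) → sum 38
(4, 16, 2) → sum 22

29, 26, 29, 26, 33, 28, 38, 22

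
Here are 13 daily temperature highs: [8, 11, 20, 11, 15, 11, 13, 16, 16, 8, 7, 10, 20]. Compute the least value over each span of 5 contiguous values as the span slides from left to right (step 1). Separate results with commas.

(8, 11, 20, 11, 15) → min 8
(11, 20, 11, 15, 11) → min 11
(20, 11, 15, 11, 13) → min 11
(11, 15, 11, 13, 16) → min 11
(15, 11, 13, 16, 16) → min 11
(11, 13, 16, 16, 8) → min 8
(13, 16, 16, 8, 7) → min 7
(16, 16, 8, 7, 10) → min 7
(16, 8, 7, 10, 20) → min 7

8, 11, 11, 11, 11, 8, 7, 7, 7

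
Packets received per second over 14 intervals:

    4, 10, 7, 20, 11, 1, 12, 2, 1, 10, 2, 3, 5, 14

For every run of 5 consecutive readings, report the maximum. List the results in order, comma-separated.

20, 20, 20, 20, 12, 12, 12, 10, 10, 14

4 10 7 20 11 → max 20
10 7 20 11 1 → max 20
7 20 11 1 12 → max 20
20 11 1 12 2 → max 20
11 1 12 2 1 → max 12
1 12 2 1 10 → max 12
12 2 1 10 2 → max 12
2 1 10 2 3 → max 10
1 10 2 3 5 → max 10
10 2 3 5 14 → max 14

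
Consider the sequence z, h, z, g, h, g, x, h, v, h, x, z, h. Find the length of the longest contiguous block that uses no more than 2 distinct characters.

3

[z] 1 distinct, len 1
[z, h] 2 distinct, len 2
[z, h, z] 2 distinct, len 3
[z, g] 2 distinct, len 2
[g, h] 2 distinct, len 2
[g, h, g] 2 distinct, len 3
[g, x] 2 distinct, len 2
[x, h] 2 distinct, len 2
[h, v] 2 distinct, len 2
[h, v, h] 2 distinct, len 3
[h, x] 2 distinct, len 2
[x, z] 2 distinct, len 2
[z, h] 2 distinct, len 2
Longest length with ≤2 distinct: 3.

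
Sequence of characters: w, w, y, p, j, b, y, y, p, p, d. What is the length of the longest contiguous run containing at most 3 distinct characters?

[w] 1 distinct, len 1
[w, w] 1 distinct, len 2
[w, w, y] 2 distinct, len 3
[w, w, y, p] 3 distinct, len 4
[y, p, j] 3 distinct, len 3
[p, j, b] 3 distinct, len 3
[j, b, y] 3 distinct, len 3
[j, b, y, y] 3 distinct, len 4
[b, y, y, p] 3 distinct, len 4
[b, y, y, p, p] 3 distinct, len 5
[y, y, p, p, d] 3 distinct, len 5
Longest length with ≤3 distinct: 5.

5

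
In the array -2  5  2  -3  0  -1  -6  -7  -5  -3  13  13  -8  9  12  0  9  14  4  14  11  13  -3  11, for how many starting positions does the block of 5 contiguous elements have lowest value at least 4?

2

(-2, 5, 2, -3, 0) → min -3
(5, 2, -3, 0, -1) → min -3
(2, -3, 0, -1, -6) → min -6
(-3, 0, -1, -6, -7) → min -7
(0, -1, -6, -7, -5) → min -7
(-1, -6, -7, -5, -3) → min -7
(-6, -7, -5, -3, 13) → min -7
(-7, -5, -3, 13, 13) → min -7
(-5, -3, 13, 13, -8) → min -8
(-3, 13, 13, -8, 9) → min -8
(13, 13, -8, 9, 12) → min -8
(13, -8, 9, 12, 0) → min -8
(-8, 9, 12, 0, 9) → min -8
(9, 12, 0, 9, 14) → min 0
(12, 0, 9, 14, 4) → min 0
(0, 9, 14, 4, 14) → min 0
(9, 14, 4, 14, 11) → min 4  ≥ 4 ✓
(14, 4, 14, 11, 13) → min 4  ≥ 4 ✓
(4, 14, 11, 13, -3) → min -3
(14, 11, 13, -3, 11) → min -3
2 windows satisfy the condition.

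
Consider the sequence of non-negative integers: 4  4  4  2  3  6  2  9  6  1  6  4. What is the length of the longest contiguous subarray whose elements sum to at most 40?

Extend to the right; shrink from the left whenever the sum exceeds 40:
→ 4: sum 4, len 1
→ 4: sum 8, len 2
→ 4: sum 12, len 3
→ 2: sum 14, len 4
→ 3: sum 17, len 5
→ 6: sum 23, len 6
→ 2: sum 25, len 7
→ 9: sum 34, len 8
→ 6: sum 40, len 9
→ 1 (dropped 4): sum 37, len 9
→ 6 (dropped 4): sum 39, len 9
→ 4 (dropped 4): sum 39, len 9
Longest length seen: 9.

9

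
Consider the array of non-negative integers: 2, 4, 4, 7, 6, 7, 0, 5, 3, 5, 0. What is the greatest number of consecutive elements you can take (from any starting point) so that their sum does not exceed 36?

[2] sum 2 len 1
[2, 4] sum 6 len 2
[2, 4, 4] sum 10 len 3
[2, 4, 4, 7] sum 17 len 4
[2, 4, 4, 7, 6] sum 23 len 5
[2, 4, 4, 7, 6, 7] sum 30 len 6
[2, 4, 4, 7, 6, 7, 0] sum 30 len 7
[2, 4, 4, 7, 6, 7, 0, 5] sum 35 len 8
[4, 4, 7, 6, 7, 0, 5, 3] sum 36 len 8
[7, 6, 7, 0, 5, 3, 5] sum 33 len 7
[7, 6, 7, 0, 5, 3, 5, 0] sum 33 len 8
Longest length seen: 8.

8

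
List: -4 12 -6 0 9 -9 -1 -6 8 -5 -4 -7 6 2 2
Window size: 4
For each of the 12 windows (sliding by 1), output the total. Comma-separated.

2, 15, -6, -1, -7, -8, -4, -7, -8, -10, -3, 3

Sliding a size-4 window across the 15 values:
[-4, 12, -6, 0] → sum 2
[12, -6, 0, 9] → sum 15
[-6, 0, 9, -9] → sum -6
[0, 9, -9, -1] → sum -1
[9, -9, -1, -6] → sum -7
[-9, -1, -6, 8] → sum -8
[-1, -6, 8, -5] → sum -4
[-6, 8, -5, -4] → sum -7
[8, -5, -4, -7] → sum -8
[-5, -4, -7, 6] → sum -10
[-4, -7, 6, 2] → sum -3
[-7, 6, 2, 2] → sum 3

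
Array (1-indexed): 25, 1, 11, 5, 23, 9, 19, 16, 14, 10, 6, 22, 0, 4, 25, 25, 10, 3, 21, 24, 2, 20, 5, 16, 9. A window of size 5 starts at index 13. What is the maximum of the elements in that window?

Elements at indices 13..17: 0, 4, 25, 25, 10
max(0, 4, 25, 25, 10) = 25

25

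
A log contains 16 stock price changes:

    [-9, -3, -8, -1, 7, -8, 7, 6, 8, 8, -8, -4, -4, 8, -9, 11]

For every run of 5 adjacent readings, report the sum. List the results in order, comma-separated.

(-9, -3, -8, -1, 7) → sum -14
(-3, -8, -1, 7, -8) → sum -13
(-8, -1, 7, -8, 7) → sum -3
(-1, 7, -8, 7, 6) → sum 11
(7, -8, 7, 6, 8) → sum 20
(-8, 7, 6, 8, 8) → sum 21
(7, 6, 8, 8, -8) → sum 21
(6, 8, 8, -8, -4) → sum 10
(8, 8, -8, -4, -4) → sum 0
(8, -8, -4, -4, 8) → sum 0
(-8, -4, -4, 8, -9) → sum -17
(-4, -4, 8, -9, 11) → sum 2

-14, -13, -3, 11, 20, 21, 21, 10, 0, 0, -17, 2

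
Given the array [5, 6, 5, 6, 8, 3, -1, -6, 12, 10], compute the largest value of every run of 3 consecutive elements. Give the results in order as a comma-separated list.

6, 6, 8, 8, 8, 3, 12, 12

5 6 5 → max 6
6 5 6 → max 6
5 6 8 → max 8
6 8 3 → max 8
8 3 -1 → max 8
3 -1 -6 → max 3
-1 -6 12 → max 12
-6 12 10 → max 12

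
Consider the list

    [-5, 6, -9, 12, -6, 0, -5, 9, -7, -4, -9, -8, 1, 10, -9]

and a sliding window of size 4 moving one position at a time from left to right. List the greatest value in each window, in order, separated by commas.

12, 12, 12, 12, 9, 9, 9, 9, -4, 1, 10, 10

(-5, 6, -9, 12) → max 12
(6, -9, 12, -6) → max 12
(-9, 12, -6, 0) → max 12
(12, -6, 0, -5) → max 12
(-6, 0, -5, 9) → max 9
(0, -5, 9, -7) → max 9
(-5, 9, -7, -4) → max 9
(9, -7, -4, -9) → max 9
(-7, -4, -9, -8) → max -4
(-4, -9, -8, 1) → max 1
(-9, -8, 1, 10) → max 10
(-8, 1, 10, -9) → max 10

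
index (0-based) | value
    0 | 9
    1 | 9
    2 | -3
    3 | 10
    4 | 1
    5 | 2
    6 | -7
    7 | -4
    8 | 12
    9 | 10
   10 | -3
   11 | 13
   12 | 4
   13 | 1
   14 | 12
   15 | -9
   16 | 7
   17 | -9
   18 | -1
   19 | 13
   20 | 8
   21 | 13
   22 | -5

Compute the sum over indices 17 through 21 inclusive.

24

Elements at indices 17..21: -9, -1, 13, 8, 13
sum(-9, -1, 13, 8, 13) = 24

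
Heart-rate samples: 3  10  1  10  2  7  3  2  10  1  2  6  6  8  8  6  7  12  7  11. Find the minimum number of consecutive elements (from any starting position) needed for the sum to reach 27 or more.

Extend right; whenever the sum reaches 27, record the length and shrink from the left:
add 3: running sum 3 < 27
add 10: running sum 13 < 27
add 1: running sum 14 < 27
add 10: running sum 24 < 27
add 2: running sum 26 < 27
add 7: shortest ending here [10, 1, 10, 2, 7] sum 30, len 5
add 3: shortest ending here [10, 1, 10, 2, 7, 3] sum 33, len 6
add 2: shortest ending here [10, 1, 10, 2, 7, 3, 2] sum 35, len 7
add 10: shortest ending here [10, 2, 7, 3, 2, 10] sum 34, len 6
add 1: shortest ending here [10, 2, 7, 3, 2, 10, 1] sum 35, len 7
add 2: shortest ending here [2, 7, 3, 2, 10, 1, 2] sum 27, len 7
add 6: shortest ending here [7, 3, 2, 10, 1, 2, 6] sum 31, len 7
add 6: shortest ending here [2, 10, 1, 2, 6, 6] sum 27, len 6
add 8: shortest ending here [10, 1, 2, 6, 6, 8] sum 33, len 6
add 8: shortest ending here [6, 6, 8, 8] sum 28, len 4
add 6: shortest ending here [6, 8, 8, 6] sum 28, len 4
add 7: shortest ending here [8, 8, 6, 7] sum 29, len 4
add 12: shortest ending here [8, 6, 7, 12] sum 33, len 4
add 7: shortest ending here [6, 7, 12, 7] sum 32, len 4
add 11: shortest ending here [12, 7, 11] sum 30, len 3
Shortest qualifying length: 3.

3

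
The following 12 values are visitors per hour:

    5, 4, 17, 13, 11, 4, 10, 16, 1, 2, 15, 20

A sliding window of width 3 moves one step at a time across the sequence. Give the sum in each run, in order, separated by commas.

26, 34, 41, 28, 25, 30, 27, 19, 18, 37

Sliding a size-3 window across the 12 values:
5 4 17 → sum 26
4 17 13 → sum 34
17 13 11 → sum 41
13 11 4 → sum 28
11 4 10 → sum 25
4 10 16 → sum 30
10 16 1 → sum 27
16 1 2 → sum 19
1 2 15 → sum 18
2 15 20 → sum 37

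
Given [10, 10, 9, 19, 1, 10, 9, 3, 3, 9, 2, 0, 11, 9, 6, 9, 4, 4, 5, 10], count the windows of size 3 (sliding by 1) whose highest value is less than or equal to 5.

1

(10, 10, 9) → max 10
(10, 9, 19) → max 19
(9, 19, 1) → max 19
(19, 1, 10) → max 19
(1, 10, 9) → max 10
(10, 9, 3) → max 10
(9, 3, 3) → max 9
(3, 3, 9) → max 9
(3, 9, 2) → max 9
(9, 2, 0) → max 9
(2, 0, 11) → max 11
(0, 11, 9) → max 11
(11, 9, 6) → max 11
(9, 6, 9) → max 9
(6, 9, 4) → max 9
(9, 4, 4) → max 9
(4, 4, 5) → max 5  ≤ 5 ✓
(4, 5, 10) → max 10
1 window satisfy the condition.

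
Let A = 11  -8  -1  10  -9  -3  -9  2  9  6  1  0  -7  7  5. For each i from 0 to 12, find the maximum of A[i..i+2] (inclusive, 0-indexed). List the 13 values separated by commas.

11, 10, 10, 10, -3, 2, 9, 9, 9, 6, 1, 7, 7

[11, -8, -1] → max 11
[-8, -1, 10] → max 10
[-1, 10, -9] → max 10
[10, -9, -3] → max 10
[-9, -3, -9] → max -3
[-3, -9, 2] → max 2
[-9, 2, 9] → max 9
[2, 9, 6] → max 9
[9, 6, 1] → max 9
[6, 1, 0] → max 6
[1, 0, -7] → max 1
[0, -7, 7] → max 7
[-7, 7, 5] → max 7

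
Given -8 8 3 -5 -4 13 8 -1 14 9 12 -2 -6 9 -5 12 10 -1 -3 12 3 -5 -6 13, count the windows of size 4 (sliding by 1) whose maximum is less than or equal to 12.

13

(-8, 8, 3, -5) → max 8  ≤ 12 ✓
(8, 3, -5, -4) → max 8  ≤ 12 ✓
(3, -5, -4, 13) → max 13
(-5, -4, 13, 8) → max 13
(-4, 13, 8, -1) → max 13
(13, 8, -1, 14) → max 14
(8, -1, 14, 9) → max 14
(-1, 14, 9, 12) → max 14
(14, 9, 12, -2) → max 14
(9, 12, -2, -6) → max 12  ≤ 12 ✓
(12, -2, -6, 9) → max 12  ≤ 12 ✓
(-2, -6, 9, -5) → max 9  ≤ 12 ✓
(-6, 9, -5, 12) → max 12  ≤ 12 ✓
(9, -5, 12, 10) → max 12  ≤ 12 ✓
(-5, 12, 10, -1) → max 12  ≤ 12 ✓
(12, 10, -1, -3) → max 12  ≤ 12 ✓
(10, -1, -3, 12) → max 12  ≤ 12 ✓
(-1, -3, 12, 3) → max 12  ≤ 12 ✓
(-3, 12, 3, -5) → max 12  ≤ 12 ✓
(12, 3, -5, -6) → max 12  ≤ 12 ✓
(3, -5, -6, 13) → max 13
13 windows satisfy the condition.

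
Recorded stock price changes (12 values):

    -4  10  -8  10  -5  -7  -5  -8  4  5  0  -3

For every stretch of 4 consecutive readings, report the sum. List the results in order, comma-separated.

(-4, 10, -8, 10) → sum 8
(10, -8, 10, -5) → sum 7
(-8, 10, -5, -7) → sum -10
(10, -5, -7, -5) → sum -7
(-5, -7, -5, -8) → sum -25
(-7, -5, -8, 4) → sum -16
(-5, -8, 4, 5) → sum -4
(-8, 4, 5, 0) → sum 1
(4, 5, 0, -3) → sum 6

8, 7, -10, -7, -25, -16, -4, 1, 6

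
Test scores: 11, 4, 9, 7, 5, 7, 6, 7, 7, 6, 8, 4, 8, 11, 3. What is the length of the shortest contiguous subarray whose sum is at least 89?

add 11: running sum 11 < 89
add 4: running sum 15 < 89
add 9: running sum 24 < 89
add 7: running sum 31 < 89
add 5: running sum 36 < 89
add 7: running sum 43 < 89
add 6: running sum 49 < 89
add 7: running sum 56 < 89
add 7: running sum 63 < 89
add 6: running sum 69 < 89
add 8: running sum 77 < 89
add 4: running sum 81 < 89
add 8: shortest ending here [11, 4, 9, 7, 5, 7, 6, 7, 7, 6, 8, 4, 8] sum 89, len 13
add 11: shortest ending here [4, 9, 7, 5, 7, 6, 7, 7, 6, 8, 4, 8, 11] sum 89, len 13
add 3: shortest ending here [4, 9, 7, 5, 7, 6, 7, 7, 6, 8, 4, 8, 11, 3] sum 92, len 14
Shortest qualifying length: 13.

13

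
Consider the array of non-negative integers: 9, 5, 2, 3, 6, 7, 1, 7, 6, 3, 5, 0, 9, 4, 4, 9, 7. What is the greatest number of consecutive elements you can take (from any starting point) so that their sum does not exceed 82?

add 9: [9] sum 9, len 1
add 5: [9, 5] sum 14, len 2
add 2: [9, 5, 2] sum 16, len 3
add 3: [9, 5, 2, 3] sum 19, len 4
add 6: [9, 5, 2, 3, 6] sum 25, len 5
add 7: [9, 5, 2, 3, 6, 7] sum 32, len 6
add 1: [9, 5, 2, 3, 6, 7, 1] sum 33, len 7
add 7: [9, 5, 2, 3, 6, 7, 1, 7] sum 40, len 8
add 6: [9, 5, 2, 3, 6, 7, 1, 7, 6] sum 46, len 9
add 3: [9, 5, 2, 3, 6, 7, 1, 7, 6, 3] sum 49, len 10
add 5: [9, 5, 2, 3, 6, 7, 1, 7, 6, 3, 5] sum 54, len 11
add 0: [9, 5, 2, 3, 6, 7, 1, 7, 6, 3, 5, 0] sum 54, len 12
add 9: [9, 5, 2, 3, 6, 7, 1, 7, 6, 3, 5, 0, 9] sum 63, len 13
add 4: [9, 5, 2, 3, 6, 7, 1, 7, 6, 3, 5, 0, 9, 4] sum 67, len 14
add 4: [9, 5, 2, 3, 6, 7, 1, 7, 6, 3, 5, 0, 9, 4, 4] sum 71, len 15
add 9: [9, 5, 2, 3, 6, 7, 1, 7, 6, 3, 5, 0, 9, 4, 4, 9] sum 80, len 16
add 7: [5, 2, 3, 6, 7, 1, 7, 6, 3, 5, 0, 9, 4, 4, 9, 7] sum 78, len 16
Longest length seen: 16.

16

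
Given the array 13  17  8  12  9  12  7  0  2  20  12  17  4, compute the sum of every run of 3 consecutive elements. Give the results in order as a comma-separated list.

13 17 8 → sum 38
17 8 12 → sum 37
8 12 9 → sum 29
12 9 12 → sum 33
9 12 7 → sum 28
12 7 0 → sum 19
7 0 2 → sum 9
0 2 20 → sum 22
2 20 12 → sum 34
20 12 17 → sum 49
12 17 4 → sum 33

38, 37, 29, 33, 28, 19, 9, 22, 34, 49, 33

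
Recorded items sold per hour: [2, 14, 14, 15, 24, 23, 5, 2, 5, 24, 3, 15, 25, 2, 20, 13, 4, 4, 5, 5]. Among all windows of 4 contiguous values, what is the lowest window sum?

18

2 14 14 15 → sum 45
14 14 15 24 → sum 67
14 15 24 23 → sum 76
15 24 23 5 → sum 67
24 23 5 2 → sum 54
23 5 2 5 → sum 35
5 2 5 24 → sum 36
2 5 24 3 → sum 34
5 24 3 15 → sum 47
24 3 15 25 → sum 67
3 15 25 2 → sum 45
15 25 2 20 → sum 62
25 2 20 13 → sum 60
2 20 13 4 → sum 39
20 13 4 4 → sum 41
13 4 4 5 → sum 26
4 4 5 5 → sum 18
Lowest of these is 18.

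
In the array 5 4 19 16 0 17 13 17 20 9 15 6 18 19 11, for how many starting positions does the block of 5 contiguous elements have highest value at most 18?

1

[5, 4, 19, 16, 0] → max 19
[4, 19, 16, 0, 17] → max 19
[19, 16, 0, 17, 13] → max 19
[16, 0, 17, 13, 17] → max 17  ≤ 18 ✓
[0, 17, 13, 17, 20] → max 20
[17, 13, 17, 20, 9] → max 20
[13, 17, 20, 9, 15] → max 20
[17, 20, 9, 15, 6] → max 20
[20, 9, 15, 6, 18] → max 20
[9, 15, 6, 18, 19] → max 19
[15, 6, 18, 19, 11] → max 19
1 window satisfy the condition.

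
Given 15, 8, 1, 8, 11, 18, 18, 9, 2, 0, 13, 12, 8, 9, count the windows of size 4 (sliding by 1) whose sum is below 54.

15 8 1 8 → sum 32  < 54 ✓
8 1 8 11 → sum 28  < 54 ✓
1 8 11 18 → sum 38  < 54 ✓
8 11 18 18 → sum 55
11 18 18 9 → sum 56
18 18 9 2 → sum 47  < 54 ✓
18 9 2 0 → sum 29  < 54 ✓
9 2 0 13 → sum 24  < 54 ✓
2 0 13 12 → sum 27  < 54 ✓
0 13 12 8 → sum 33  < 54 ✓
13 12 8 9 → sum 42  < 54 ✓
9 windows satisfy the condition.

9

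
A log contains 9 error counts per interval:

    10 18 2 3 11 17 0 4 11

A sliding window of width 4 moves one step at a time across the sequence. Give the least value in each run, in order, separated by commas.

2, 2, 2, 0, 0, 0

Sliding a size-4 window across the 9 values:
10 18 2 3 → min 2
18 2 3 11 → min 2
2 3 11 17 → min 2
3 11 17 0 → min 0
11 17 0 4 → min 0
17 0 4 11 → min 0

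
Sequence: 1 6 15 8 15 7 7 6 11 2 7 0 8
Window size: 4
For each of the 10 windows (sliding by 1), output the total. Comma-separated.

[1, 6, 15, 8] → sum 30
[6, 15, 8, 15] → sum 44
[15, 8, 15, 7] → sum 45
[8, 15, 7, 7] → sum 37
[15, 7, 7, 6] → sum 35
[7, 7, 6, 11] → sum 31
[7, 6, 11, 2] → sum 26
[6, 11, 2, 7] → sum 26
[11, 2, 7, 0] → sum 20
[2, 7, 0, 8] → sum 17

30, 44, 45, 37, 35, 31, 26, 26, 20, 17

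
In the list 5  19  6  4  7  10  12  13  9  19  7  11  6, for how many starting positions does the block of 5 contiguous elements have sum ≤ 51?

(5, 19, 6, 4, 7) → sum 41  ≤ 51 ✓
(19, 6, 4, 7, 10) → sum 46  ≤ 51 ✓
(6, 4, 7, 10, 12) → sum 39  ≤ 51 ✓
(4, 7, 10, 12, 13) → sum 46  ≤ 51 ✓
(7, 10, 12, 13, 9) → sum 51  ≤ 51 ✓
(10, 12, 13, 9, 19) → sum 63
(12, 13, 9, 19, 7) → sum 60
(13, 9, 19, 7, 11) → sum 59
(9, 19, 7, 11, 6) → sum 52
5 windows satisfy the condition.

5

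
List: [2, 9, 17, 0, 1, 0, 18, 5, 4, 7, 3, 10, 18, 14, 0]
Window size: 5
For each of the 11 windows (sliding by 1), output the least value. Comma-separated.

0, 0, 0, 0, 0, 0, 3, 3, 3, 3, 0

[2, 9, 17, 0, 1] → min 0
[9, 17, 0, 1, 0] → min 0
[17, 0, 1, 0, 18] → min 0
[0, 1, 0, 18, 5] → min 0
[1, 0, 18, 5, 4] → min 0
[0, 18, 5, 4, 7] → min 0
[18, 5, 4, 7, 3] → min 3
[5, 4, 7, 3, 10] → min 3
[4, 7, 3, 10, 18] → min 3
[7, 3, 10, 18, 14] → min 3
[3, 10, 18, 14, 0] → min 0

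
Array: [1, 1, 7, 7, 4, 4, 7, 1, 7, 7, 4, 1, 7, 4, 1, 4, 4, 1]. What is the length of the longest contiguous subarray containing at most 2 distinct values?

5

add 1: window [1] (1 distinct), len 1
add 1: window [1, 1] (1 distinct), len 2
add 7: window [1, 1, 7] (2 distinct), len 3
add 7: window [1, 1, 7, 7] (2 distinct), len 4
add 4: window [7, 7, 4] (2 distinct), len 3
add 4: window [7, 7, 4, 4] (2 distinct), len 4
add 7: window [7, 7, 4, 4, 7] (2 distinct), len 5
add 1: window [7, 1] (2 distinct), len 2
add 7: window [7, 1, 7] (2 distinct), len 3
add 7: window [7, 1, 7, 7] (2 distinct), len 4
add 4: window [7, 7, 4] (2 distinct), len 3
add 1: window [4, 1] (2 distinct), len 2
add 7: window [1, 7] (2 distinct), len 2
add 4: window [7, 4] (2 distinct), len 2
add 1: window [4, 1] (2 distinct), len 2
add 4: window [4, 1, 4] (2 distinct), len 3
add 4: window [4, 1, 4, 4] (2 distinct), len 4
add 1: window [4, 1, 4, 4, 1] (2 distinct), len 5
Longest length with ≤2 distinct: 5.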